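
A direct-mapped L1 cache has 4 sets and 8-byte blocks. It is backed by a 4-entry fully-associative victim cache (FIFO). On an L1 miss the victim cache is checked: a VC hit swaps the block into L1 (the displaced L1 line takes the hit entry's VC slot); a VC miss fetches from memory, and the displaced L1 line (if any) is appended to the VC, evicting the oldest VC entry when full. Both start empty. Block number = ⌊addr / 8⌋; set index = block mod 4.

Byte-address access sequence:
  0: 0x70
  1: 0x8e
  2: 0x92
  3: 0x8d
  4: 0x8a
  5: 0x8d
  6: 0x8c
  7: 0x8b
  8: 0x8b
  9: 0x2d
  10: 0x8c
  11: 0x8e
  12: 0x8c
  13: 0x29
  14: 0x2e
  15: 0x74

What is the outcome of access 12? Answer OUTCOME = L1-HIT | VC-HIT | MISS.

0: 0x70 (blk 14, set 2) → MISS  vc=[]
1: 0x8e (blk 17, set 1) → MISS  vc=[]
2: 0x92 (blk 18, set 2) → MISS  vc=[14]
3: 0x8d (blk 17, set 1) → L1-HIT  vc=[14]
4: 0x8a (blk 17, set 1) → L1-HIT  vc=[14]
5: 0x8d (blk 17, set 1) → L1-HIT  vc=[14]
6: 0x8c (blk 17, set 1) → L1-HIT  vc=[14]
7: 0x8b (blk 17, set 1) → L1-HIT  vc=[14]
8: 0x8b (blk 17, set 1) → L1-HIT  vc=[14]
9: 0x2d (blk 5, set 1) → MISS  vc=[14, 17]
10: 0x8c (blk 17, set 1) → VC-HIT  vc=[14, 5]
11: 0x8e (blk 17, set 1) → L1-HIT  vc=[14, 5]
12: 0x8c (blk 17, set 1) → L1-HIT  vc=[14, 5]
13: 0x29 (blk 5, set 1) → VC-HIT  vc=[14, 17]
14: 0x2e (blk 5, set 1) → L1-HIT  vc=[14, 17]
15: 0x74 (blk 14, set 2) → VC-HIT  vc=[18, 17]

OUTCOME = L1-HIT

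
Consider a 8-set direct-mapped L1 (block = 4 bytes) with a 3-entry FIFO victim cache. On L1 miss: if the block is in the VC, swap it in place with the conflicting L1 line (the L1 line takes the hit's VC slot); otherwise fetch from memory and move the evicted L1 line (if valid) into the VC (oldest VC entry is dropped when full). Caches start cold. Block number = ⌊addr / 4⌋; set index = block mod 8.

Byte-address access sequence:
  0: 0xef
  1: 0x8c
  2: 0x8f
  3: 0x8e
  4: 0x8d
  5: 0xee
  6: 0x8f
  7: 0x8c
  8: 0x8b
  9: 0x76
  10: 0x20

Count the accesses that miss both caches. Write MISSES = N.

MISSES = 5

  [0] addr=0xef blk=59 s=3: MISS | VC []
  [1] addr=0x8c blk=35 s=3: MISS | VC [59]
  [2] addr=0x8f blk=35 s=3: L1-HIT | VC [59]
  [3] addr=0x8e blk=35 s=3: L1-HIT | VC [59]
  [4] addr=0x8d blk=35 s=3: L1-HIT | VC [59]
  [5] addr=0xee blk=59 s=3: VC-HIT | VC [35]
  [6] addr=0x8f blk=35 s=3: VC-HIT | VC [59]
  [7] addr=0x8c blk=35 s=3: L1-HIT | VC [59]
  [8] addr=0x8b blk=34 s=2: MISS | VC [59]
  [9] addr=0x76 blk=29 s=5: MISS | VC [59]
  [10] addr=0x20 blk=8 s=0: MISS | VC [59]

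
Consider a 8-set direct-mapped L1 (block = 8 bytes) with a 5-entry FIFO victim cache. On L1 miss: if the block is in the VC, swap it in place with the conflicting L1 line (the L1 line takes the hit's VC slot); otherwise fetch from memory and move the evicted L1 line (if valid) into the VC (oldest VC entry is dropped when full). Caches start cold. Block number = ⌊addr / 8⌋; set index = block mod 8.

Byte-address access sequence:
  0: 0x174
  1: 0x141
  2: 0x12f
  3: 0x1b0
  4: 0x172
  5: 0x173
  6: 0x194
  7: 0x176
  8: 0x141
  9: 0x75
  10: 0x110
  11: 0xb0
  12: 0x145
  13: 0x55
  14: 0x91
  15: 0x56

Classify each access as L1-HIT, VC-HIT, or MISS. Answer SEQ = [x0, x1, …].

  [0] addr=0x174 blk=46 s=6: MISS | VC []
  [1] addr=0x141 blk=40 s=0: MISS | VC []
  [2] addr=0x12f blk=37 s=5: MISS | VC []
  [3] addr=0x1b0 blk=54 s=6: MISS | VC [46]
  [4] addr=0x172 blk=46 s=6: VC-HIT | VC [54]
  [5] addr=0x173 blk=46 s=6: L1-HIT | VC [54]
  [6] addr=0x194 blk=50 s=2: MISS | VC [54]
  [7] addr=0x176 blk=46 s=6: L1-HIT | VC [54]
  [8] addr=0x141 blk=40 s=0: L1-HIT | VC [54]
  [9] addr=0x75 blk=14 s=6: MISS | VC [54, 46]
  [10] addr=0x110 blk=34 s=2: MISS | VC [54, 46, 50]
  [11] addr=0xb0 blk=22 s=6: MISS | VC [54, 46, 50, 14]
  [12] addr=0x145 blk=40 s=0: L1-HIT | VC [54, 46, 50, 14]
  [13] addr=0x55 blk=10 s=2: MISS | VC [54, 46, 50, 14, 34]
  [14] addr=0x91 blk=18 s=2: MISS | VC [46, 50, 14, 34, 10]
  [15] addr=0x56 blk=10 s=2: VC-HIT | VC [46, 50, 14, 34, 18]

SEQ = [MISS, MISS, MISS, MISS, VC-HIT, L1-HIT, MISS, L1-HIT, L1-HIT, MISS, MISS, MISS, L1-HIT, MISS, MISS, VC-HIT]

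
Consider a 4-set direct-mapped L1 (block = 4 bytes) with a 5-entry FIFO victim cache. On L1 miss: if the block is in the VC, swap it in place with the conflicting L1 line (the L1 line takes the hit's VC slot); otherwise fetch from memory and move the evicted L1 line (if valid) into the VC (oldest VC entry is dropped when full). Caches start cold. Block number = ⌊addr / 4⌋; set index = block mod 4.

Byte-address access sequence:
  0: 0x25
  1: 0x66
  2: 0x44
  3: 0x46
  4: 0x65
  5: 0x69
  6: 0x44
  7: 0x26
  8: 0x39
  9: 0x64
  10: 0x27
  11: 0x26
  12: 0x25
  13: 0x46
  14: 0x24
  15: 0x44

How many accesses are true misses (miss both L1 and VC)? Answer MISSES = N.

#0 0x25→b9/s1 MISS; vc=[]
#1 0x66→b25/s1 MISS; vc=[9]
#2 0x44→b17/s1 MISS; vc=[9,25]
#3 0x46→b17/s1 L1-HIT; vc=[9,25]
#4 0x65→b25/s1 VC-HIT; vc=[9,17]
#5 0x69→b26/s2 MISS; vc=[9,17]
#6 0x44→b17/s1 VC-HIT; vc=[9,25]
#7 0x26→b9/s1 VC-HIT; vc=[17,25]
#8 0x39→b14/s2 MISS; vc=[17,25,26]
#9 0x64→b25/s1 VC-HIT; vc=[17,9,26]
#10 0x27→b9/s1 VC-HIT; vc=[17,25,26]
#11 0x26→b9/s1 L1-HIT; vc=[17,25,26]
#12 0x25→b9/s1 L1-HIT; vc=[17,25,26]
#13 0x46→b17/s1 VC-HIT; vc=[9,25,26]
#14 0x24→b9/s1 VC-HIT; vc=[17,25,26]
#15 0x44→b17/s1 VC-HIT; vc=[9,25,26]

MISSES = 5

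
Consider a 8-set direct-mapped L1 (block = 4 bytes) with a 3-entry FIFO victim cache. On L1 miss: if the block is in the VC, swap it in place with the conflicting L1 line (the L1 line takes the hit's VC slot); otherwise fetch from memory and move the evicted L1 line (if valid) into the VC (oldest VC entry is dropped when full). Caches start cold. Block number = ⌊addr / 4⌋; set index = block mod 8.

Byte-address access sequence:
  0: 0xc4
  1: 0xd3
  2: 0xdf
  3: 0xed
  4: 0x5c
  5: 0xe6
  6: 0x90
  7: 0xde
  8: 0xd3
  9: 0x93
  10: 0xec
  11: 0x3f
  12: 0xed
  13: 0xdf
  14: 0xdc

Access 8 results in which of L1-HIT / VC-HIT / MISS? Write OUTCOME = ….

#0 0xc4→b49/s1 MISS; vc=[]
#1 0xd3→b52/s4 MISS; vc=[]
#2 0xdf→b55/s7 MISS; vc=[]
#3 0xed→b59/s3 MISS; vc=[]
#4 0x5c→b23/s7 MISS; vc=[55]
#5 0xe6→b57/s1 MISS; vc=[55,49]
#6 0x90→b36/s4 MISS; vc=[55,49,52]
#7 0xde→b55/s7 VC-HIT; vc=[23,49,52]
#8 0xd3→b52/s4 VC-HIT; vc=[23,49,36]
#9 0x93→b36/s4 VC-HIT; vc=[23,49,52]
#10 0xec→b59/s3 L1-HIT; vc=[23,49,52]
#11 0x3f→b15/s7 MISS; vc=[49,52,55]
#12 0xed→b59/s3 L1-HIT; vc=[49,52,55]
#13 0xdf→b55/s7 VC-HIT; vc=[49,52,15]
#14 0xdc→b55/s7 L1-HIT; vc=[49,52,15]

OUTCOME = VC-HIT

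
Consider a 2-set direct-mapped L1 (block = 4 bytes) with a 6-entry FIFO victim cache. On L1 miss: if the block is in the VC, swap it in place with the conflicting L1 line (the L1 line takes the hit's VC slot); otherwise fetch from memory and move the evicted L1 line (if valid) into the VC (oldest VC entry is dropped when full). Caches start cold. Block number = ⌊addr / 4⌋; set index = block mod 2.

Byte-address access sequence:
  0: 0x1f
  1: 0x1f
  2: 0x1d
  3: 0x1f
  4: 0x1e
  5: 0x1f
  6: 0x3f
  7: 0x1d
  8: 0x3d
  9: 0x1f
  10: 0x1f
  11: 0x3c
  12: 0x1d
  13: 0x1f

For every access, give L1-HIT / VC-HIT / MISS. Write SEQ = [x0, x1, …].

0: 0x1f (blk 7, set 1) → MISS  vc=[]
1: 0x1f (blk 7, set 1) → L1-HIT  vc=[]
2: 0x1d (blk 7, set 1) → L1-HIT  vc=[]
3: 0x1f (blk 7, set 1) → L1-HIT  vc=[]
4: 0x1e (blk 7, set 1) → L1-HIT  vc=[]
5: 0x1f (blk 7, set 1) → L1-HIT  vc=[]
6: 0x3f (blk 15, set 1) → MISS  vc=[7]
7: 0x1d (blk 7, set 1) → VC-HIT  vc=[15]
8: 0x3d (blk 15, set 1) → VC-HIT  vc=[7]
9: 0x1f (blk 7, set 1) → VC-HIT  vc=[15]
10: 0x1f (blk 7, set 1) → L1-HIT  vc=[15]
11: 0x3c (blk 15, set 1) → VC-HIT  vc=[7]
12: 0x1d (blk 7, set 1) → VC-HIT  vc=[15]
13: 0x1f (blk 7, set 1) → L1-HIT  vc=[15]

SEQ = [MISS, L1-HIT, L1-HIT, L1-HIT, L1-HIT, L1-HIT, MISS, VC-HIT, VC-HIT, VC-HIT, L1-HIT, VC-HIT, VC-HIT, L1-HIT]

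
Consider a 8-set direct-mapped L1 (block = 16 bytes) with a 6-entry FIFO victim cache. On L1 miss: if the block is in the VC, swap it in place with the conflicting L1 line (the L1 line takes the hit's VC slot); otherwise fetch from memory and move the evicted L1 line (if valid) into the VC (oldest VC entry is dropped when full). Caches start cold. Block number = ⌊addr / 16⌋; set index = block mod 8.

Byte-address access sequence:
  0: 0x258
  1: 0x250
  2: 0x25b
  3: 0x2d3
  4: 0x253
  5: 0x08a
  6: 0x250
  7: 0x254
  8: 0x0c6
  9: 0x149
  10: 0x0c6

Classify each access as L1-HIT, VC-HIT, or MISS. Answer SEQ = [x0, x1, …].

SEQ = [MISS, L1-HIT, L1-HIT, MISS, VC-HIT, MISS, L1-HIT, L1-HIT, MISS, MISS, VC-HIT]

0: 0x258 (blk 37, set 5) → MISS  vc=[]
1: 0x250 (blk 37, set 5) → L1-HIT  vc=[]
2: 0x25b (blk 37, set 5) → L1-HIT  vc=[]
3: 0x2d3 (blk 45, set 5) → MISS  vc=[37]
4: 0x253 (blk 37, set 5) → VC-HIT  vc=[45]
5: 0x8a (blk 8, set 0) → MISS  vc=[45]
6: 0x250 (blk 37, set 5) → L1-HIT  vc=[45]
7: 0x254 (blk 37, set 5) → L1-HIT  vc=[45]
8: 0xc6 (blk 12, set 4) → MISS  vc=[45]
9: 0x149 (blk 20, set 4) → MISS  vc=[45, 12]
10: 0xc6 (blk 12, set 4) → VC-HIT  vc=[45, 20]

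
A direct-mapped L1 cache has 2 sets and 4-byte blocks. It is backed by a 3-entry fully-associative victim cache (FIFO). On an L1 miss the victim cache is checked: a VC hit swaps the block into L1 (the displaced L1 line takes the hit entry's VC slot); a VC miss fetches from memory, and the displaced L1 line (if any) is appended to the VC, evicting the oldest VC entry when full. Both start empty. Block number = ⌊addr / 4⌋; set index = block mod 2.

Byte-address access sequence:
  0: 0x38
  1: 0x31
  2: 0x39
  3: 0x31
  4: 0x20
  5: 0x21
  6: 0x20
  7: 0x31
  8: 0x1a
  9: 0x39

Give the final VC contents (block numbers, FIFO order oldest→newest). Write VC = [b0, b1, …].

0: 0x38 (blk 14, set 0) → MISS  vc=[]
1: 0x31 (blk 12, set 0) → MISS  vc=[14]
2: 0x39 (blk 14, set 0) → VC-HIT  vc=[12]
3: 0x31 (blk 12, set 0) → VC-HIT  vc=[14]
4: 0x20 (blk 8, set 0) → MISS  vc=[14, 12]
5: 0x21 (blk 8, set 0) → L1-HIT  vc=[14, 12]
6: 0x20 (blk 8, set 0) → L1-HIT  vc=[14, 12]
7: 0x31 (blk 12, set 0) → VC-HIT  vc=[14, 8]
8: 0x1a (blk 6, set 0) → MISS  vc=[14, 8, 12]
9: 0x39 (blk 14, set 0) → VC-HIT  vc=[6, 8, 12]

VC = [6, 8, 12]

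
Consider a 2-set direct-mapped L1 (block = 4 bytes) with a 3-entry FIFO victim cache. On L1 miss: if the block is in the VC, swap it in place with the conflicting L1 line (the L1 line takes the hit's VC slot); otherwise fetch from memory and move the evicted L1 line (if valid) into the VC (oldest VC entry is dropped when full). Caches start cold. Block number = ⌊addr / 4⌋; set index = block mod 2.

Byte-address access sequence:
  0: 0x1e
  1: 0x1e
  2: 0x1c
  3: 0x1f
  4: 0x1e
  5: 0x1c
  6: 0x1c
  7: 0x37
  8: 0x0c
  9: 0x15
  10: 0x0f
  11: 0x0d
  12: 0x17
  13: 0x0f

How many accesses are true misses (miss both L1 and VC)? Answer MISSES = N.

MISSES = 4

  [0] addr=0x1e blk=7 s=1: MISS | VC []
  [1] addr=0x1e blk=7 s=1: L1-HIT | VC []
  [2] addr=0x1c blk=7 s=1: L1-HIT | VC []
  [3] addr=0x1f blk=7 s=1: L1-HIT | VC []
  [4] addr=0x1e blk=7 s=1: L1-HIT | VC []
  [5] addr=0x1c blk=7 s=1: L1-HIT | VC []
  [6] addr=0x1c blk=7 s=1: L1-HIT | VC []
  [7] addr=0x37 blk=13 s=1: MISS | VC [7]
  [8] addr=0xc blk=3 s=1: MISS | VC [7, 13]
  [9] addr=0x15 blk=5 s=1: MISS | VC [7, 13, 3]
  [10] addr=0xf blk=3 s=1: VC-HIT | VC [7, 13, 5]
  [11] addr=0xd blk=3 s=1: L1-HIT | VC [7, 13, 5]
  [12] addr=0x17 blk=5 s=1: VC-HIT | VC [7, 13, 3]
  [13] addr=0xf blk=3 s=1: VC-HIT | VC [7, 13, 5]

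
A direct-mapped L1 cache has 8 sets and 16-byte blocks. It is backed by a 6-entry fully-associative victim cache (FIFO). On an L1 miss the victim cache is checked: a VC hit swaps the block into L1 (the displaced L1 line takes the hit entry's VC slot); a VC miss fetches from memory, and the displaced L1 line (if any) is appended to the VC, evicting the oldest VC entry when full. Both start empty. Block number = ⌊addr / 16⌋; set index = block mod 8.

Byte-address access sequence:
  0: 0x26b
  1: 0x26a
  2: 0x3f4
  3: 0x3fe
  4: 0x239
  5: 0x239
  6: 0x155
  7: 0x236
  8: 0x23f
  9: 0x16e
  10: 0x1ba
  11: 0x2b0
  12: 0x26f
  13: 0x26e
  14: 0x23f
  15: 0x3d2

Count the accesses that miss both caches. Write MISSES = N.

MISSES = 8

0: 0x26b (blk 38, set 6) → MISS  vc=[]
1: 0x26a (blk 38, set 6) → L1-HIT  vc=[]
2: 0x3f4 (blk 63, set 7) → MISS  vc=[]
3: 0x3fe (blk 63, set 7) → L1-HIT  vc=[]
4: 0x239 (blk 35, set 3) → MISS  vc=[]
5: 0x239 (blk 35, set 3) → L1-HIT  vc=[]
6: 0x155 (blk 21, set 5) → MISS  vc=[]
7: 0x236 (blk 35, set 3) → L1-HIT  vc=[]
8: 0x23f (blk 35, set 3) → L1-HIT  vc=[]
9: 0x16e (blk 22, set 6) → MISS  vc=[38]
10: 0x1ba (blk 27, set 3) → MISS  vc=[38, 35]
11: 0x2b0 (blk 43, set 3) → MISS  vc=[38, 35, 27]
12: 0x26f (blk 38, set 6) → VC-HIT  vc=[22, 35, 27]
13: 0x26e (blk 38, set 6) → L1-HIT  vc=[22, 35, 27]
14: 0x23f (blk 35, set 3) → VC-HIT  vc=[22, 43, 27]
15: 0x3d2 (blk 61, set 5) → MISS  vc=[22, 43, 27, 21]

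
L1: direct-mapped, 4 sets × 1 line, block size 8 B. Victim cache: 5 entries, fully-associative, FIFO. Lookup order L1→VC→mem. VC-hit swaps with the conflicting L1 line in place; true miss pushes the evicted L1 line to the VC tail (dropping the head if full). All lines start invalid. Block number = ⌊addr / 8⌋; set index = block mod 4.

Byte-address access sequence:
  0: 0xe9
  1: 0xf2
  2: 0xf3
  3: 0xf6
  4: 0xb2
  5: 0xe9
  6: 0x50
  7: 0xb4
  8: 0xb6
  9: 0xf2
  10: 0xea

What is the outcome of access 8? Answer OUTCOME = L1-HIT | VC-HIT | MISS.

  [0] addr=0xe9 blk=29 s=1: MISS | VC []
  [1] addr=0xf2 blk=30 s=2: MISS | VC []
  [2] addr=0xf3 blk=30 s=2: L1-HIT | VC []
  [3] addr=0xf6 blk=30 s=2: L1-HIT | VC []
  [4] addr=0xb2 blk=22 s=2: MISS | VC [30]
  [5] addr=0xe9 blk=29 s=1: L1-HIT | VC [30]
  [6] addr=0x50 blk=10 s=2: MISS | VC [30, 22]
  [7] addr=0xb4 blk=22 s=2: VC-HIT | VC [30, 10]
  [8] addr=0xb6 blk=22 s=2: L1-HIT | VC [30, 10]
  [9] addr=0xf2 blk=30 s=2: VC-HIT | VC [22, 10]
  [10] addr=0xea blk=29 s=1: L1-HIT | VC [22, 10]

OUTCOME = L1-HIT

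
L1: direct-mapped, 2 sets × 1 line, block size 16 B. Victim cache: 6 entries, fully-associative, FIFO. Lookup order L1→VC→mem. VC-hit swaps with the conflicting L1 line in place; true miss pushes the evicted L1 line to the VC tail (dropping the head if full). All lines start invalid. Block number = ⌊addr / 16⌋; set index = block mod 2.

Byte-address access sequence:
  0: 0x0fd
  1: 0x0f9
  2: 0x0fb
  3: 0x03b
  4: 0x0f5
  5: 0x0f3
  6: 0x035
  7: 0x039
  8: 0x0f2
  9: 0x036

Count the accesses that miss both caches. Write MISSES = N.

0: 0xfd (blk 15, set 1) → MISS  vc=[]
1: 0xf9 (blk 15, set 1) → L1-HIT  vc=[]
2: 0xfb (blk 15, set 1) → L1-HIT  vc=[]
3: 0x3b (blk 3, set 1) → MISS  vc=[15]
4: 0xf5 (blk 15, set 1) → VC-HIT  vc=[3]
5: 0xf3 (blk 15, set 1) → L1-HIT  vc=[3]
6: 0x35 (blk 3, set 1) → VC-HIT  vc=[15]
7: 0x39 (blk 3, set 1) → L1-HIT  vc=[15]
8: 0xf2 (blk 15, set 1) → VC-HIT  vc=[3]
9: 0x36 (blk 3, set 1) → VC-HIT  vc=[15]

MISSES = 2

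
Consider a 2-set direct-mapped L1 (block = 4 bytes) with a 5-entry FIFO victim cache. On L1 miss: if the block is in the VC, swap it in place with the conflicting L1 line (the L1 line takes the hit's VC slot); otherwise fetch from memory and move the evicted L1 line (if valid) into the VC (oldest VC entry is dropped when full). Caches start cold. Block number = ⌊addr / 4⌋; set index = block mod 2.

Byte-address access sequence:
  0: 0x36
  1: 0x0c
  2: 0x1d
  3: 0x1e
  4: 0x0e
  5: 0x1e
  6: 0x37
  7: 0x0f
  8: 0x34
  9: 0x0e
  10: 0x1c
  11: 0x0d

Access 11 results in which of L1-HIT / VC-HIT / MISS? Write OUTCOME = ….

OUTCOME = VC-HIT

#0 0x36→b13/s1 MISS; vc=[]
#1 0xc→b3/s1 MISS; vc=[13]
#2 0x1d→b7/s1 MISS; vc=[13,3]
#3 0x1e→b7/s1 L1-HIT; vc=[13,3]
#4 0xe→b3/s1 VC-HIT; vc=[13,7]
#5 0x1e→b7/s1 VC-HIT; vc=[13,3]
#6 0x37→b13/s1 VC-HIT; vc=[7,3]
#7 0xf→b3/s1 VC-HIT; vc=[7,13]
#8 0x34→b13/s1 VC-HIT; vc=[7,3]
#9 0xe→b3/s1 VC-HIT; vc=[7,13]
#10 0x1c→b7/s1 VC-HIT; vc=[3,13]
#11 0xd→b3/s1 VC-HIT; vc=[7,13]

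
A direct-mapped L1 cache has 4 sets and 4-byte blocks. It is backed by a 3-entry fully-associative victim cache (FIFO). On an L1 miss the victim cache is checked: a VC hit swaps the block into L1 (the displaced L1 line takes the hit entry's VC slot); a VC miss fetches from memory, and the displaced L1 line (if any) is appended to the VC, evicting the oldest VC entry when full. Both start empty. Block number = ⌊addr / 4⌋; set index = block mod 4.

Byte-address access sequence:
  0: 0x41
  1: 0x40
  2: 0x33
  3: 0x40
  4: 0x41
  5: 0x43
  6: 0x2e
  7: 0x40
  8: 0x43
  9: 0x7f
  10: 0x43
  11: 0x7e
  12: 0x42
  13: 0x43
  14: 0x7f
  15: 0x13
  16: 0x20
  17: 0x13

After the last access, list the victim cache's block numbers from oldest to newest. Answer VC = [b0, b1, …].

  [0] addr=0x41 blk=16 s=0: MISS | VC []
  [1] addr=0x40 blk=16 s=0: L1-HIT | VC []
  [2] addr=0x33 blk=12 s=0: MISS | VC [16]
  [3] addr=0x40 blk=16 s=0: VC-HIT | VC [12]
  [4] addr=0x41 blk=16 s=0: L1-HIT | VC [12]
  [5] addr=0x43 blk=16 s=0: L1-HIT | VC [12]
  [6] addr=0x2e blk=11 s=3: MISS | VC [12]
  [7] addr=0x40 blk=16 s=0: L1-HIT | VC [12]
  [8] addr=0x43 blk=16 s=0: L1-HIT | VC [12]
  [9] addr=0x7f blk=31 s=3: MISS | VC [12, 11]
  [10] addr=0x43 blk=16 s=0: L1-HIT | VC [12, 11]
  [11] addr=0x7e blk=31 s=3: L1-HIT | VC [12, 11]
  [12] addr=0x42 blk=16 s=0: L1-HIT | VC [12, 11]
  [13] addr=0x43 blk=16 s=0: L1-HIT | VC [12, 11]
  [14] addr=0x7f blk=31 s=3: L1-HIT | VC [12, 11]
  [15] addr=0x13 blk=4 s=0: MISS | VC [12, 11, 16]
  [16] addr=0x20 blk=8 s=0: MISS | VC [11, 16, 4]
  [17] addr=0x13 blk=4 s=0: VC-HIT | VC [11, 16, 8]

VC = [11, 16, 8]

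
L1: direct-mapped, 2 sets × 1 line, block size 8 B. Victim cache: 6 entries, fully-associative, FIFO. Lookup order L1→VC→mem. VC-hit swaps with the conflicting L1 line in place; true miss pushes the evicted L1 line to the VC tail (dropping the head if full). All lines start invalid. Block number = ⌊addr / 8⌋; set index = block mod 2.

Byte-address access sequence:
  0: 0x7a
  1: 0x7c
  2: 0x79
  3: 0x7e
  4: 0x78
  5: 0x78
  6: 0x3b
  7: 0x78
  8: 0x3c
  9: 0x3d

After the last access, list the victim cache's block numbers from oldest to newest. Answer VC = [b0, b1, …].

VC = [15]

0: 0x7a (blk 15, set 1) → MISS  vc=[]
1: 0x7c (blk 15, set 1) → L1-HIT  vc=[]
2: 0x79 (blk 15, set 1) → L1-HIT  vc=[]
3: 0x7e (blk 15, set 1) → L1-HIT  vc=[]
4: 0x78 (blk 15, set 1) → L1-HIT  vc=[]
5: 0x78 (blk 15, set 1) → L1-HIT  vc=[]
6: 0x3b (blk 7, set 1) → MISS  vc=[15]
7: 0x78 (blk 15, set 1) → VC-HIT  vc=[7]
8: 0x3c (blk 7, set 1) → VC-HIT  vc=[15]
9: 0x3d (blk 7, set 1) → L1-HIT  vc=[15]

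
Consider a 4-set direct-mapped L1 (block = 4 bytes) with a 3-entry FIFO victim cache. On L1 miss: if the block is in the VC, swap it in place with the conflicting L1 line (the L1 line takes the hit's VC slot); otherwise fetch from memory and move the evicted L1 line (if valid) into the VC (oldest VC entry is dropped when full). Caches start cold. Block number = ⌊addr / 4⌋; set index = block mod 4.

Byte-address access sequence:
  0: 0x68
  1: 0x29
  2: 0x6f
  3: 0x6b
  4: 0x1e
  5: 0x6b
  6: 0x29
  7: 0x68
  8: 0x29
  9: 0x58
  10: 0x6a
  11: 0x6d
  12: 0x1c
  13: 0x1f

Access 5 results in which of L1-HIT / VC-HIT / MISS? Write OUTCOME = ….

#0 0x68→b26/s2 MISS; vc=[]
#1 0x29→b10/s2 MISS; vc=[26]
#2 0x6f→b27/s3 MISS; vc=[26]
#3 0x6b→b26/s2 VC-HIT; vc=[10]
#4 0x1e→b7/s3 MISS; vc=[10,27]
#5 0x6b→b26/s2 L1-HIT; vc=[10,27]
#6 0x29→b10/s2 VC-HIT; vc=[26,27]
#7 0x68→b26/s2 VC-HIT; vc=[10,27]
#8 0x29→b10/s2 VC-HIT; vc=[26,27]
#9 0x58→b22/s2 MISS; vc=[26,27,10]
#10 0x6a→b26/s2 VC-HIT; vc=[22,27,10]
#11 0x6d→b27/s3 VC-HIT; vc=[22,7,10]
#12 0x1c→b7/s3 VC-HIT; vc=[22,27,10]
#13 0x1f→b7/s3 L1-HIT; vc=[22,27,10]

OUTCOME = L1-HIT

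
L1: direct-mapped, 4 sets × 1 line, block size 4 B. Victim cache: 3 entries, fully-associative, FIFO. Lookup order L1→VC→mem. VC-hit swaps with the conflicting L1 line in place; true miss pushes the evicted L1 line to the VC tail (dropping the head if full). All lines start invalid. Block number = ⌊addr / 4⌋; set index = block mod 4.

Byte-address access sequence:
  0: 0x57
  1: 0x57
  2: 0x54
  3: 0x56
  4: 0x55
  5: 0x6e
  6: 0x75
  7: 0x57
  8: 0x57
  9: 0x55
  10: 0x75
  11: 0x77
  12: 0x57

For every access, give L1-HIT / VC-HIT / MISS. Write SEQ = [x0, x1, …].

  [0] addr=0x57 blk=21 s=1: MISS | VC []
  [1] addr=0x57 blk=21 s=1: L1-HIT | VC []
  [2] addr=0x54 blk=21 s=1: L1-HIT | VC []
  [3] addr=0x56 blk=21 s=1: L1-HIT | VC []
  [4] addr=0x55 blk=21 s=1: L1-HIT | VC []
  [5] addr=0x6e blk=27 s=3: MISS | VC []
  [6] addr=0x75 blk=29 s=1: MISS | VC [21]
  [7] addr=0x57 blk=21 s=1: VC-HIT | VC [29]
  [8] addr=0x57 blk=21 s=1: L1-HIT | VC [29]
  [9] addr=0x55 blk=21 s=1: L1-HIT | VC [29]
  [10] addr=0x75 blk=29 s=1: VC-HIT | VC [21]
  [11] addr=0x77 blk=29 s=1: L1-HIT | VC [21]
  [12] addr=0x57 blk=21 s=1: VC-HIT | VC [29]

SEQ = [MISS, L1-HIT, L1-HIT, L1-HIT, L1-HIT, MISS, MISS, VC-HIT, L1-HIT, L1-HIT, VC-HIT, L1-HIT, VC-HIT]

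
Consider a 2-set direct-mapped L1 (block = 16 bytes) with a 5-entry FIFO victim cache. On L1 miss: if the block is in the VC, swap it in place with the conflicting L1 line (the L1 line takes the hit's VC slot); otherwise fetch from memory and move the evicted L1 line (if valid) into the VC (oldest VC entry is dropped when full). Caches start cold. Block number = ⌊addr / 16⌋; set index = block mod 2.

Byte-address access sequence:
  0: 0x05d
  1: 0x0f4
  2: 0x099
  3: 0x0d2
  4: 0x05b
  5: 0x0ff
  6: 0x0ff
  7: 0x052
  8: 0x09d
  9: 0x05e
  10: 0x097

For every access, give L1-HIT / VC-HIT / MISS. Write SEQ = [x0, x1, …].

SEQ = [MISS, MISS, MISS, MISS, VC-HIT, VC-HIT, L1-HIT, VC-HIT, VC-HIT, VC-HIT, VC-HIT]

  [0] addr=0x5d blk=5 s=1: MISS | VC []
  [1] addr=0xf4 blk=15 s=1: MISS | VC [5]
  [2] addr=0x99 blk=9 s=1: MISS | VC [5, 15]
  [3] addr=0xd2 blk=13 s=1: MISS | VC [5, 15, 9]
  [4] addr=0x5b blk=5 s=1: VC-HIT | VC [13, 15, 9]
  [5] addr=0xff blk=15 s=1: VC-HIT | VC [13, 5, 9]
  [6] addr=0xff blk=15 s=1: L1-HIT | VC [13, 5, 9]
  [7] addr=0x52 blk=5 s=1: VC-HIT | VC [13, 15, 9]
  [8] addr=0x9d blk=9 s=1: VC-HIT | VC [13, 15, 5]
  [9] addr=0x5e blk=5 s=1: VC-HIT | VC [13, 15, 9]
  [10] addr=0x97 blk=9 s=1: VC-HIT | VC [13, 15, 5]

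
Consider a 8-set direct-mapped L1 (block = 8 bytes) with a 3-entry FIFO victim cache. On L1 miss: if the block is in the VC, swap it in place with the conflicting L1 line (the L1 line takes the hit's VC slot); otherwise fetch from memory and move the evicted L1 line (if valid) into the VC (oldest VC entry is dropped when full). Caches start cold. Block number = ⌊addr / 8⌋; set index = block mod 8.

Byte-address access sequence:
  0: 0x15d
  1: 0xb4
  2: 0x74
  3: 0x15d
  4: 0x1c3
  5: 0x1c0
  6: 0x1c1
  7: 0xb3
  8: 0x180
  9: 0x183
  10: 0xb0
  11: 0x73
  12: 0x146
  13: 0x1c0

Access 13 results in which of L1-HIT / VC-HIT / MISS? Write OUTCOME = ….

#0 0x15d→b43/s3 MISS; vc=[]
#1 0xb4→b22/s6 MISS; vc=[]
#2 0x74→b14/s6 MISS; vc=[22]
#3 0x15d→b43/s3 L1-HIT; vc=[22]
#4 0x1c3→b56/s0 MISS; vc=[22]
#5 0x1c0→b56/s0 L1-HIT; vc=[22]
#6 0x1c1→b56/s0 L1-HIT; vc=[22]
#7 0xb3→b22/s6 VC-HIT; vc=[14]
#8 0x180→b48/s0 MISS; vc=[14,56]
#9 0x183→b48/s0 L1-HIT; vc=[14,56]
#10 0xb0→b22/s6 L1-HIT; vc=[14,56]
#11 0x73→b14/s6 VC-HIT; vc=[22,56]
#12 0x146→b40/s0 MISS; vc=[22,56,48]
#13 0x1c0→b56/s0 VC-HIT; vc=[22,40,48]

OUTCOME = VC-HIT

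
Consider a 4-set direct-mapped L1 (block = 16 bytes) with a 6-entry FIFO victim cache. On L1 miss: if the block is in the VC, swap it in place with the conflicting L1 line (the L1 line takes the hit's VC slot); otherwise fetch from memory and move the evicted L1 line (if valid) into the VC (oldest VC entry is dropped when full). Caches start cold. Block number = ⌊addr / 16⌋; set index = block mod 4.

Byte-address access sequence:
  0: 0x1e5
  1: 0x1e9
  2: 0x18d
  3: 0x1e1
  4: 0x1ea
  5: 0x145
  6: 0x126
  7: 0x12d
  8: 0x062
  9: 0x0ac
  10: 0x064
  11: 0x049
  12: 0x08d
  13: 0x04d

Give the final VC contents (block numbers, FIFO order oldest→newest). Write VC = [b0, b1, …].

  [0] addr=0x1e5 blk=30 s=2: MISS | VC []
  [1] addr=0x1e9 blk=30 s=2: L1-HIT | VC []
  [2] addr=0x18d blk=24 s=0: MISS | VC []
  [3] addr=0x1e1 blk=30 s=2: L1-HIT | VC []
  [4] addr=0x1ea blk=30 s=2: L1-HIT | VC []
  [5] addr=0x145 blk=20 s=0: MISS | VC [24]
  [6] addr=0x126 blk=18 s=2: MISS | VC [24, 30]
  [7] addr=0x12d blk=18 s=2: L1-HIT | VC [24, 30]
  [8] addr=0x62 blk=6 s=2: MISS | VC [24, 30, 18]
  [9] addr=0xac blk=10 s=2: MISS | VC [24, 30, 18, 6]
  [10] addr=0x64 blk=6 s=2: VC-HIT | VC [24, 30, 18, 10]
  [11] addr=0x49 blk=4 s=0: MISS | VC [24, 30, 18, 10, 20]
  [12] addr=0x8d blk=8 s=0: MISS | VC [24, 30, 18, 10, 20, 4]
  [13] addr=0x4d blk=4 s=0: VC-HIT | VC [24, 30, 18, 10, 20, 8]

VC = [24, 30, 18, 10, 20, 8]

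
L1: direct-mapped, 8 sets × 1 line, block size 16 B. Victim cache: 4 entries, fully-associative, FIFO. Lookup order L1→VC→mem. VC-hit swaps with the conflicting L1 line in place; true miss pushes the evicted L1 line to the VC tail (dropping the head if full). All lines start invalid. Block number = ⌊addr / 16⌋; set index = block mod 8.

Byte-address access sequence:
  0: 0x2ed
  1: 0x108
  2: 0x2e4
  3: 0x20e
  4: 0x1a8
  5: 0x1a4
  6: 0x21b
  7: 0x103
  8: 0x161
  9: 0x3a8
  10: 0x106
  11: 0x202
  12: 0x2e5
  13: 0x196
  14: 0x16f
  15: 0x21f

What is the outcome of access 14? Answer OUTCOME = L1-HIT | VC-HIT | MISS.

  [0] addr=0x2ed blk=46 s=6: MISS | VC []
  [1] addr=0x108 blk=16 s=0: MISS | VC []
  [2] addr=0x2e4 blk=46 s=6: L1-HIT | VC []
  [3] addr=0x20e blk=32 s=0: MISS | VC [16]
  [4] addr=0x1a8 blk=26 s=2: MISS | VC [16]
  [5] addr=0x1a4 blk=26 s=2: L1-HIT | VC [16]
  [6] addr=0x21b blk=33 s=1: MISS | VC [16]
  [7] addr=0x103 blk=16 s=0: VC-HIT | VC [32]
  [8] addr=0x161 blk=22 s=6: MISS | VC [32, 46]
  [9] addr=0x3a8 blk=58 s=2: MISS | VC [32, 46, 26]
  [10] addr=0x106 blk=16 s=0: L1-HIT | VC [32, 46, 26]
  [11] addr=0x202 blk=32 s=0: VC-HIT | VC [16, 46, 26]
  [12] addr=0x2e5 blk=46 s=6: VC-HIT | VC [16, 22, 26]
  [13] addr=0x196 blk=25 s=1: MISS | VC [16, 22, 26, 33]
  [14] addr=0x16f blk=22 s=6: VC-HIT | VC [16, 46, 26, 33]
  [15] addr=0x21f blk=33 s=1: VC-HIT | VC [16, 46, 26, 25]

OUTCOME = VC-HIT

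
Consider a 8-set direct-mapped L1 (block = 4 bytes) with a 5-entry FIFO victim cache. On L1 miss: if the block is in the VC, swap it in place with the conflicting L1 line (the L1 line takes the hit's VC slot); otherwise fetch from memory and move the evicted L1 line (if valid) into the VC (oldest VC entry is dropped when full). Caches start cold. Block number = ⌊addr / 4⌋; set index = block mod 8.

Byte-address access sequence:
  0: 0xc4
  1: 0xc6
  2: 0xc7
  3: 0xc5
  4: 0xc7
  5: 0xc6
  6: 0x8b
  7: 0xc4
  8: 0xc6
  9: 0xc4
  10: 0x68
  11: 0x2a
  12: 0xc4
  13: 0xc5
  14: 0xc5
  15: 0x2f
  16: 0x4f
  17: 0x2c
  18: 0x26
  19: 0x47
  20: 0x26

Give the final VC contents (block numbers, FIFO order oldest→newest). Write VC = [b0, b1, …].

VC = [34, 26, 19, 49, 17]

#0 0xc4→b49/s1 MISS; vc=[]
#1 0xc6→b49/s1 L1-HIT; vc=[]
#2 0xc7→b49/s1 L1-HIT; vc=[]
#3 0xc5→b49/s1 L1-HIT; vc=[]
#4 0xc7→b49/s1 L1-HIT; vc=[]
#5 0xc6→b49/s1 L1-HIT; vc=[]
#6 0x8b→b34/s2 MISS; vc=[]
#7 0xc4→b49/s1 L1-HIT; vc=[]
#8 0xc6→b49/s1 L1-HIT; vc=[]
#9 0xc4→b49/s1 L1-HIT; vc=[]
#10 0x68→b26/s2 MISS; vc=[34]
#11 0x2a→b10/s2 MISS; vc=[34,26]
#12 0xc4→b49/s1 L1-HIT; vc=[34,26]
#13 0xc5→b49/s1 L1-HIT; vc=[34,26]
#14 0xc5→b49/s1 L1-HIT; vc=[34,26]
#15 0x2f→b11/s3 MISS; vc=[34,26]
#16 0x4f→b19/s3 MISS; vc=[34,26,11]
#17 0x2c→b11/s3 VC-HIT; vc=[34,26,19]
#18 0x26→b9/s1 MISS; vc=[34,26,19,49]
#19 0x47→b17/s1 MISS; vc=[34,26,19,49,9]
#20 0x26→b9/s1 VC-HIT; vc=[34,26,19,49,17]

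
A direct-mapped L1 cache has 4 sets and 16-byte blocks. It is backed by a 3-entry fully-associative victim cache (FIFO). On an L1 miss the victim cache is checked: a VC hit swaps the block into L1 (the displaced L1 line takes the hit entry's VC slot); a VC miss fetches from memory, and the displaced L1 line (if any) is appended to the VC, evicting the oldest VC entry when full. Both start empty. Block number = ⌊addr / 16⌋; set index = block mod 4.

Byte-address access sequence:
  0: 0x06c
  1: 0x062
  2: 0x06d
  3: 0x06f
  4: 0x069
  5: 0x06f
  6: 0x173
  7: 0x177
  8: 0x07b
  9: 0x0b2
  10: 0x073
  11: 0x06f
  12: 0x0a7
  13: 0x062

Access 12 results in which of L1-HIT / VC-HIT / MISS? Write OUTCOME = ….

0: 0x6c (blk 6, set 2) → MISS  vc=[]
1: 0x62 (blk 6, set 2) → L1-HIT  vc=[]
2: 0x6d (blk 6, set 2) → L1-HIT  vc=[]
3: 0x6f (blk 6, set 2) → L1-HIT  vc=[]
4: 0x69 (blk 6, set 2) → L1-HIT  vc=[]
5: 0x6f (blk 6, set 2) → L1-HIT  vc=[]
6: 0x173 (blk 23, set 3) → MISS  vc=[]
7: 0x177 (blk 23, set 3) → L1-HIT  vc=[]
8: 0x7b (blk 7, set 3) → MISS  vc=[23]
9: 0xb2 (blk 11, set 3) → MISS  vc=[23, 7]
10: 0x73 (blk 7, set 3) → VC-HIT  vc=[23, 11]
11: 0x6f (blk 6, set 2) → L1-HIT  vc=[23, 11]
12: 0xa7 (blk 10, set 2) → MISS  vc=[23, 11, 6]
13: 0x62 (blk 6, set 2) → VC-HIT  vc=[23, 11, 10]

OUTCOME = MISS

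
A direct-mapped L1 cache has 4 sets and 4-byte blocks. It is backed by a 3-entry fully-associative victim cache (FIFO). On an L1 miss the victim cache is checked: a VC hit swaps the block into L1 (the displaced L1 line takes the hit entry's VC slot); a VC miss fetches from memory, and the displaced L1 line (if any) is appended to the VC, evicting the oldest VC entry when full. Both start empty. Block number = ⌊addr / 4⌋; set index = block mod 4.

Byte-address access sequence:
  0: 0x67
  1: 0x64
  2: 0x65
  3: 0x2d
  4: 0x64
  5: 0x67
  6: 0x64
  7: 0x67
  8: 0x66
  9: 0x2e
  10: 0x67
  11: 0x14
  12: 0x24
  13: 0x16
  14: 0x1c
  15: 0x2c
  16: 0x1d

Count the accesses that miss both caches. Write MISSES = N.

#0 0x67→b25/s1 MISS; vc=[]
#1 0x64→b25/s1 L1-HIT; vc=[]
#2 0x65→b25/s1 L1-HIT; vc=[]
#3 0x2d→b11/s3 MISS; vc=[]
#4 0x64→b25/s1 L1-HIT; vc=[]
#5 0x67→b25/s1 L1-HIT; vc=[]
#6 0x64→b25/s1 L1-HIT; vc=[]
#7 0x67→b25/s1 L1-HIT; vc=[]
#8 0x66→b25/s1 L1-HIT; vc=[]
#9 0x2e→b11/s3 L1-HIT; vc=[]
#10 0x67→b25/s1 L1-HIT; vc=[]
#11 0x14→b5/s1 MISS; vc=[25]
#12 0x24→b9/s1 MISS; vc=[25,5]
#13 0x16→b5/s1 VC-HIT; vc=[25,9]
#14 0x1c→b7/s3 MISS; vc=[25,9,11]
#15 0x2c→b11/s3 VC-HIT; vc=[25,9,7]
#16 0x1d→b7/s3 VC-HIT; vc=[25,9,11]

MISSES = 5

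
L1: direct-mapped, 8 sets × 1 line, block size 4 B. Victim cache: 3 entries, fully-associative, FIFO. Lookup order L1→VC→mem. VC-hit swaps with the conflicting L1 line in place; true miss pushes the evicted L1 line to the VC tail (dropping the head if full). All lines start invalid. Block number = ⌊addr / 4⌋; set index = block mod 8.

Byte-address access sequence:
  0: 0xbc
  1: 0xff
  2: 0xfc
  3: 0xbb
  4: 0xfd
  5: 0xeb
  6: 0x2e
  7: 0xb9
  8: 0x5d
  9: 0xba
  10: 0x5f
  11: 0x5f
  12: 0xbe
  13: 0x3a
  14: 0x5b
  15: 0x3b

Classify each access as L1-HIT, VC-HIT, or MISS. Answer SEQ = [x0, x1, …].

0: 0xbc (blk 47, set 7) → MISS  vc=[]
1: 0xff (blk 63, set 7) → MISS  vc=[47]
2: 0xfc (blk 63, set 7) → L1-HIT  vc=[47]
3: 0xbb (blk 46, set 6) → MISS  vc=[47]
4: 0xfd (blk 63, set 7) → L1-HIT  vc=[47]
5: 0xeb (blk 58, set 2) → MISS  vc=[47]
6: 0x2e (blk 11, set 3) → MISS  vc=[47]
7: 0xb9 (blk 46, set 6) → L1-HIT  vc=[47]
8: 0x5d (blk 23, set 7) → MISS  vc=[47, 63]
9: 0xba (blk 46, set 6) → L1-HIT  vc=[47, 63]
10: 0x5f (blk 23, set 7) → L1-HIT  vc=[47, 63]
11: 0x5f (blk 23, set 7) → L1-HIT  vc=[47, 63]
12: 0xbe (blk 47, set 7) → VC-HIT  vc=[23, 63]
13: 0x3a (blk 14, set 6) → MISS  vc=[23, 63, 46]
14: 0x5b (blk 22, set 6) → MISS  vc=[63, 46, 14]
15: 0x3b (blk 14, set 6) → VC-HIT  vc=[63, 46, 22]

SEQ = [MISS, MISS, L1-HIT, MISS, L1-HIT, MISS, MISS, L1-HIT, MISS, L1-HIT, L1-HIT, L1-HIT, VC-HIT, MISS, MISS, VC-HIT]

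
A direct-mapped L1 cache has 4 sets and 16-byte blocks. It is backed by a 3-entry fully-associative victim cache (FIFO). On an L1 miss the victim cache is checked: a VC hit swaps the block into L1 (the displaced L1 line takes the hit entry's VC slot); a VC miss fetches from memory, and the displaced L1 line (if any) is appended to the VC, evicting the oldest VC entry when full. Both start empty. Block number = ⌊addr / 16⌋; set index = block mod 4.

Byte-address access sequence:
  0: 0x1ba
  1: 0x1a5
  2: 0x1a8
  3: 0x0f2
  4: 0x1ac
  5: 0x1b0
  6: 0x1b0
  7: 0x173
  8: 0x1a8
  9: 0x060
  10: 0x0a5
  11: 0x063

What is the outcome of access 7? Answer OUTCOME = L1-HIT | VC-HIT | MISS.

OUTCOME = MISS

#0 0x1ba→b27/s3 MISS; vc=[]
#1 0x1a5→b26/s2 MISS; vc=[]
#2 0x1a8→b26/s2 L1-HIT; vc=[]
#3 0xf2→b15/s3 MISS; vc=[27]
#4 0x1ac→b26/s2 L1-HIT; vc=[27]
#5 0x1b0→b27/s3 VC-HIT; vc=[15]
#6 0x1b0→b27/s3 L1-HIT; vc=[15]
#7 0x173→b23/s3 MISS; vc=[15,27]
#8 0x1a8→b26/s2 L1-HIT; vc=[15,27]
#9 0x60→b6/s2 MISS; vc=[15,27,26]
#10 0xa5→b10/s2 MISS; vc=[27,26,6]
#11 0x63→b6/s2 VC-HIT; vc=[27,26,10]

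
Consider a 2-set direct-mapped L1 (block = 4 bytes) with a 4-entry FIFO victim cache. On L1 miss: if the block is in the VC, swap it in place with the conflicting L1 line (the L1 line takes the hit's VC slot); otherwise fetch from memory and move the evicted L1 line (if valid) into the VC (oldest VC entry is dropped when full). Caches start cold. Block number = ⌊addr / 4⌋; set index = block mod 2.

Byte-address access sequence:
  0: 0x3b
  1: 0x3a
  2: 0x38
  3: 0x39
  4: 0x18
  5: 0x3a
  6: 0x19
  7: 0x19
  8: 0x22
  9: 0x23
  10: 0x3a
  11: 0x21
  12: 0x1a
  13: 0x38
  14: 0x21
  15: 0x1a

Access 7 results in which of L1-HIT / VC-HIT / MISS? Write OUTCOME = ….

#0 0x3b→b14/s0 MISS; vc=[]
#1 0x3a→b14/s0 L1-HIT; vc=[]
#2 0x38→b14/s0 L1-HIT; vc=[]
#3 0x39→b14/s0 L1-HIT; vc=[]
#4 0x18→b6/s0 MISS; vc=[14]
#5 0x3a→b14/s0 VC-HIT; vc=[6]
#6 0x19→b6/s0 VC-HIT; vc=[14]
#7 0x19→b6/s0 L1-HIT; vc=[14]
#8 0x22→b8/s0 MISS; vc=[14,6]
#9 0x23→b8/s0 L1-HIT; vc=[14,6]
#10 0x3a→b14/s0 VC-HIT; vc=[8,6]
#11 0x21→b8/s0 VC-HIT; vc=[14,6]
#12 0x1a→b6/s0 VC-HIT; vc=[14,8]
#13 0x38→b14/s0 VC-HIT; vc=[6,8]
#14 0x21→b8/s0 VC-HIT; vc=[6,14]
#15 0x1a→b6/s0 VC-HIT; vc=[8,14]

OUTCOME = L1-HIT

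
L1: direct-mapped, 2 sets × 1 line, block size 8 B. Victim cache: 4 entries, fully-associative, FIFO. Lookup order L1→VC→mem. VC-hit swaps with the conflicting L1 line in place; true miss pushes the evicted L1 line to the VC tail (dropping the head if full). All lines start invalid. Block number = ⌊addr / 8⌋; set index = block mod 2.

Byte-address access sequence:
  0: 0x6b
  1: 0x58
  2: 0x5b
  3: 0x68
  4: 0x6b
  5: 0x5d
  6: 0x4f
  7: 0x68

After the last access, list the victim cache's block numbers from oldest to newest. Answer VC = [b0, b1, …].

VC = [9, 11]

#0 0x6b→b13/s1 MISS; vc=[]
#1 0x58→b11/s1 MISS; vc=[13]
#2 0x5b→b11/s1 L1-HIT; vc=[13]
#3 0x68→b13/s1 VC-HIT; vc=[11]
#4 0x6b→b13/s1 L1-HIT; vc=[11]
#5 0x5d→b11/s1 VC-HIT; vc=[13]
#6 0x4f→b9/s1 MISS; vc=[13,11]
#7 0x68→b13/s1 VC-HIT; vc=[9,11]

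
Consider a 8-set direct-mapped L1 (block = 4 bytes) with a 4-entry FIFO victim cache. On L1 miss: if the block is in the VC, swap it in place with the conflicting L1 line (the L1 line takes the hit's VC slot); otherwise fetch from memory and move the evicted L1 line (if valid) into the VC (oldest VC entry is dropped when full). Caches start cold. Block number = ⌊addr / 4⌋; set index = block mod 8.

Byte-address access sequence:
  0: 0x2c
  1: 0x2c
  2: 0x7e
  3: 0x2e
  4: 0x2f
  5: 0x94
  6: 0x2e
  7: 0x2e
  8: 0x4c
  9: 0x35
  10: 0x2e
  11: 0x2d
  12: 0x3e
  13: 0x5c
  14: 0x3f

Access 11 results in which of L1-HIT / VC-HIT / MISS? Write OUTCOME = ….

  [0] addr=0x2c blk=11 s=3: MISS | VC []
  [1] addr=0x2c blk=11 s=3: L1-HIT | VC []
  [2] addr=0x7e blk=31 s=7: MISS | VC []
  [3] addr=0x2e blk=11 s=3: L1-HIT | VC []
  [4] addr=0x2f blk=11 s=3: L1-HIT | VC []
  [5] addr=0x94 blk=37 s=5: MISS | VC []
  [6] addr=0x2e blk=11 s=3: L1-HIT | VC []
  [7] addr=0x2e blk=11 s=3: L1-HIT | VC []
  [8] addr=0x4c blk=19 s=3: MISS | VC [11]
  [9] addr=0x35 blk=13 s=5: MISS | VC [11, 37]
  [10] addr=0x2e blk=11 s=3: VC-HIT | VC [19, 37]
  [11] addr=0x2d blk=11 s=3: L1-HIT | VC [19, 37]
  [12] addr=0x3e blk=15 s=7: MISS | VC [19, 37, 31]
  [13] addr=0x5c blk=23 s=7: MISS | VC [19, 37, 31, 15]
  [14] addr=0x3f blk=15 s=7: VC-HIT | VC [19, 37, 31, 23]

OUTCOME = L1-HIT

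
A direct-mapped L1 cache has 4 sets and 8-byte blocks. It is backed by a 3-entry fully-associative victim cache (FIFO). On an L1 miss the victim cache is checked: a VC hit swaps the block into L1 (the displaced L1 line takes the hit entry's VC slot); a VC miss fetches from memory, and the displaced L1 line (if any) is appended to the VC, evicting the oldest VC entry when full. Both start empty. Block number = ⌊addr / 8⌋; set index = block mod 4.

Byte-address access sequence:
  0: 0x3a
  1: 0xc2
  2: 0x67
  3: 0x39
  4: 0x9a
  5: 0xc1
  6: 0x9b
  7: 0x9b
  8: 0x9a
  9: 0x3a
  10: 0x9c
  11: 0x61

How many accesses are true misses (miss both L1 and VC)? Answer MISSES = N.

MISSES = 4

0: 0x3a (blk 7, set 3) → MISS  vc=[]
1: 0xc2 (blk 24, set 0) → MISS  vc=[]
2: 0x67 (blk 12, set 0) → MISS  vc=[24]
3: 0x39 (blk 7, set 3) → L1-HIT  vc=[24]
4: 0x9a (blk 19, set 3) → MISS  vc=[24, 7]
5: 0xc1 (blk 24, set 0) → VC-HIT  vc=[12, 7]
6: 0x9b (blk 19, set 3) → L1-HIT  vc=[12, 7]
7: 0x9b (blk 19, set 3) → L1-HIT  vc=[12, 7]
8: 0x9a (blk 19, set 3) → L1-HIT  vc=[12, 7]
9: 0x3a (blk 7, set 3) → VC-HIT  vc=[12, 19]
10: 0x9c (blk 19, set 3) → VC-HIT  vc=[12, 7]
11: 0x61 (blk 12, set 0) → VC-HIT  vc=[24, 7]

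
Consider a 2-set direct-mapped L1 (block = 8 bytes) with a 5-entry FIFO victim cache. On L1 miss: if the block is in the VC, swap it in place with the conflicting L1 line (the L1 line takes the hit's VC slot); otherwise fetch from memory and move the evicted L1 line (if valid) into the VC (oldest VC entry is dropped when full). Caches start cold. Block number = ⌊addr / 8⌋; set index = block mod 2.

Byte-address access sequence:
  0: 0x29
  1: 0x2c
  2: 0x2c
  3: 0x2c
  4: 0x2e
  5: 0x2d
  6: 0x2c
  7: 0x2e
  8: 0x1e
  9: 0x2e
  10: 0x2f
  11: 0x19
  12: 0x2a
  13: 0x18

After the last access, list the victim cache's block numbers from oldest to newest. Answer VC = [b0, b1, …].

VC = [5]

  [0] addr=0x29 blk=5 s=1: MISS | VC []
  [1] addr=0x2c blk=5 s=1: L1-HIT | VC []
  [2] addr=0x2c blk=5 s=1: L1-HIT | VC []
  [3] addr=0x2c blk=5 s=1: L1-HIT | VC []
  [4] addr=0x2e blk=5 s=1: L1-HIT | VC []
  [5] addr=0x2d blk=5 s=1: L1-HIT | VC []
  [6] addr=0x2c blk=5 s=1: L1-HIT | VC []
  [7] addr=0x2e blk=5 s=1: L1-HIT | VC []
  [8] addr=0x1e blk=3 s=1: MISS | VC [5]
  [9] addr=0x2e blk=5 s=1: VC-HIT | VC [3]
  [10] addr=0x2f blk=5 s=1: L1-HIT | VC [3]
  [11] addr=0x19 blk=3 s=1: VC-HIT | VC [5]
  [12] addr=0x2a blk=5 s=1: VC-HIT | VC [3]
  [13] addr=0x18 blk=3 s=1: VC-HIT | VC [5]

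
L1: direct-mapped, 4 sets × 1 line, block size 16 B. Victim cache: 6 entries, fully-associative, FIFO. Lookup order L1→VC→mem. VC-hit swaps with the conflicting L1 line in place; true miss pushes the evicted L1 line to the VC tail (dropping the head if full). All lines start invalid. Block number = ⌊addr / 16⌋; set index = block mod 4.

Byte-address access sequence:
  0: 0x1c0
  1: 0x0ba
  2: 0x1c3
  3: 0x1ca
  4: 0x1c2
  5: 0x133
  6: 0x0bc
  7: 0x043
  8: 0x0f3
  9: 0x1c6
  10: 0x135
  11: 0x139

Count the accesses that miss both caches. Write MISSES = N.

0: 0x1c0 (blk 28, set 0) → MISS  vc=[]
1: 0xba (blk 11, set 3) → MISS  vc=[]
2: 0x1c3 (blk 28, set 0) → L1-HIT  vc=[]
3: 0x1ca (blk 28, set 0) → L1-HIT  vc=[]
4: 0x1c2 (blk 28, set 0) → L1-HIT  vc=[]
5: 0x133 (blk 19, set 3) → MISS  vc=[11]
6: 0xbc (blk 11, set 3) → VC-HIT  vc=[19]
7: 0x43 (blk 4, set 0) → MISS  vc=[19, 28]
8: 0xf3 (blk 15, set 3) → MISS  vc=[19, 28, 11]
9: 0x1c6 (blk 28, set 0) → VC-HIT  vc=[19, 4, 11]
10: 0x135 (blk 19, set 3) → VC-HIT  vc=[15, 4, 11]
11: 0x139 (blk 19, set 3) → L1-HIT  vc=[15, 4, 11]

MISSES = 5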